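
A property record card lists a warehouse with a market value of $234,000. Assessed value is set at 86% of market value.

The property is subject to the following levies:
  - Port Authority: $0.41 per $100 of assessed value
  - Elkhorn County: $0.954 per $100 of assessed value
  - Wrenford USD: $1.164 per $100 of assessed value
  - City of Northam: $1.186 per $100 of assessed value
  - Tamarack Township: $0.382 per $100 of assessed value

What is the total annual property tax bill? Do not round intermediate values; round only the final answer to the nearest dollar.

$8,243

Assessed value = $234,000 × 0.86 = $201,240
Port Authority: $201,240 × 0.0041 = $825.084
Elkhorn County: $201,240 × 0.00954 = $1,919.8296
Wrenford USD: $201,240 × 0.01164 = $2,342.4336
City of Northam: $201,240 × 0.01186 = $2,386.7064
Tamarack Township: $201,240 × 0.00382 = $768.7368
Total = $825.084 + $1,919.8296 + $2,342.4336 + $2,386.7064 + $768.7368 = $8,242.7904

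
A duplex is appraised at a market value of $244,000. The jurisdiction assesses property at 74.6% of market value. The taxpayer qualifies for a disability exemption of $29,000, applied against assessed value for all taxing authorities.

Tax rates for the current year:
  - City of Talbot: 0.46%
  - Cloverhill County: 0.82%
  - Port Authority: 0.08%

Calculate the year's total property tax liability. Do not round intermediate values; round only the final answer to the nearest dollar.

$2,081

Assessed value = $244,000 × 0.746 = $182,024
Taxable value = $182,024 − $29,000 = $153,024
City of Talbot: $153,024 × 0.0046 = $703.9104
Cloverhill County: $153,024 × 0.0082 = $1,254.7968
Port Authority: $153,024 × 0.0008 = $122.4192
Total = $703.9104 + $1,254.7968 + $122.4192 = $2,081.1264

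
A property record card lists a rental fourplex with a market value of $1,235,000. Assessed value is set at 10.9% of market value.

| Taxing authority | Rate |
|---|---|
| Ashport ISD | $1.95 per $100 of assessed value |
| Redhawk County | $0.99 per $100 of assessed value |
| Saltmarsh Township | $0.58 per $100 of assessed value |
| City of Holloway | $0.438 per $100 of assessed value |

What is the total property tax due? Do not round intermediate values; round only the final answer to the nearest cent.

Assessed value = $1,235,000 × 0.109 = $134,615
Ashport ISD: $134,615 × 0.0195 = $2,624.9925
Redhawk County: $134,615 × 0.0099 = $1,332.6885
Saltmarsh Township: $134,615 × 0.0058 = $780.767
City of Holloway: $134,615 × 0.00438 = $589.6137
Total = $2,624.9925 + $1,332.6885 + $780.767 + $589.6137 = $5,328.0617

$5,328.06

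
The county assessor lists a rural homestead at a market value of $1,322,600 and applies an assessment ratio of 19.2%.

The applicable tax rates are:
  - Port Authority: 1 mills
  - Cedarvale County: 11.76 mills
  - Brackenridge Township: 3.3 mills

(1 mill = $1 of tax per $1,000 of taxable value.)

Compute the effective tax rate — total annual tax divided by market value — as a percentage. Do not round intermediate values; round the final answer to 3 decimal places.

Assessed value = $1,322,600 × 0.192 = $253,939.2
Port Authority: $253,939.2 × 0.001 = $253.9392
Cedarvale County: $253,939.2 × 0.01176 = $2,986.324992
Brackenridge Township: $253,939.2 × 0.0033 = $837.99936
Total tax = $4,078.263552
Effective rate = $4,078.263552 ÷ $1,322,600 = 0.308% of market value

0.308%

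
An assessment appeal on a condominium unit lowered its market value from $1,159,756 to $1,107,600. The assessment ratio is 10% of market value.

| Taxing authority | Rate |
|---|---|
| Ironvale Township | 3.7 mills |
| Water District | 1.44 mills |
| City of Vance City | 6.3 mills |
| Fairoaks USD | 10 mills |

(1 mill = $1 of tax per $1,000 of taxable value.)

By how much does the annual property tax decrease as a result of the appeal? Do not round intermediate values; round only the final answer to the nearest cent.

$111.82

Old assessed value = $1,159,756 × 0.1 = $115,975.6
New assessed value = $1,107,600 × 0.1 = $110,760
Combined rate = 0.0037 + 0.00144 + 0.0063 + 0.01 = 0.02144
Old tax = $115,975.6 × 0.02144 = $2,486.516864
New tax = $110,760 × 0.02144 = $2,374.6944
Reduction = $2,486.516864 − $2,374.6944 = $111.822464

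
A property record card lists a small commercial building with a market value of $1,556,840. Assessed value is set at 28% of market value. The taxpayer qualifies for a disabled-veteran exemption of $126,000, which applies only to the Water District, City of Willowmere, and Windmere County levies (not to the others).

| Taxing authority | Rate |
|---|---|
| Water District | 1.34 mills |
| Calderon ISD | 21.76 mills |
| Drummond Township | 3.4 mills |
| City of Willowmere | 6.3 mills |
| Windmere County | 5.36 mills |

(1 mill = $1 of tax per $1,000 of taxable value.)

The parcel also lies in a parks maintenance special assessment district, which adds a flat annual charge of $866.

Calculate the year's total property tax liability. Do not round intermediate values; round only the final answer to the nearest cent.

$15,862.52

Assessed value = $1,556,840 × 0.28 = $435,915.2
Water District: ($435,915.2 − $126,000) × 0.00134 = $309,915.2 × 0.00134 = $415.286368
Calderon ISD: $435,915.2 × 0.02176 = $9,485.514752
Drummond Township: $435,915.2 × 0.0034 = $1,482.11168
City of Willowmere: ($435,915.2 − $126,000) × 0.0063 = $309,915.2 × 0.0063 = $1,952.46576
Windmere County: ($435,915.2 − $126,000) × 0.00536 = $309,915.2 × 0.00536 = $1,661.145472
Levies subtotal = $14,996.524032
Total = $14,996.524032 + $866 = $15,862.524032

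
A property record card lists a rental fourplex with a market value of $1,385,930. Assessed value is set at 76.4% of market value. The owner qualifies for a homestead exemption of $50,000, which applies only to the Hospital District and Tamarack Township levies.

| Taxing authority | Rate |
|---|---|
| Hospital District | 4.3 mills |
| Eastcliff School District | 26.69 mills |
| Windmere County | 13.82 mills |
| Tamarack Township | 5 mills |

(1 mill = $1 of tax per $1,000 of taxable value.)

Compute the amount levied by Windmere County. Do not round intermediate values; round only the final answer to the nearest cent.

Assessed value = $1,385,930 × 0.764 = $1,058,850.52
Windmere County taxable value = $1,058,850.52 (exemption does not apply)
Windmere County levy = $1,058,850.52 × 0.01382 = $14,633.3141864

$14,633.31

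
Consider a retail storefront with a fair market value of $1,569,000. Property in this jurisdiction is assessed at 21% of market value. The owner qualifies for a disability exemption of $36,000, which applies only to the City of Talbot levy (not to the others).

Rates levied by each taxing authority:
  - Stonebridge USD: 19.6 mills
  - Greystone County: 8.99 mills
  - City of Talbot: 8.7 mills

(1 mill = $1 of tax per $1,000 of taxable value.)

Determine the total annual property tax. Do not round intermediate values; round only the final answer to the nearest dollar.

Assessed value = $1,569,000 × 0.21 = $329,490
Stonebridge USD: $329,490 × 0.0196 = $6,458.004
Greystone County: $329,490 × 0.00899 = $2,962.1151
City of Talbot: ($329,490 − $36,000) × 0.0087 = $293,490 × 0.0087 = $2,553.363
Total = $11,973.4821

$11,973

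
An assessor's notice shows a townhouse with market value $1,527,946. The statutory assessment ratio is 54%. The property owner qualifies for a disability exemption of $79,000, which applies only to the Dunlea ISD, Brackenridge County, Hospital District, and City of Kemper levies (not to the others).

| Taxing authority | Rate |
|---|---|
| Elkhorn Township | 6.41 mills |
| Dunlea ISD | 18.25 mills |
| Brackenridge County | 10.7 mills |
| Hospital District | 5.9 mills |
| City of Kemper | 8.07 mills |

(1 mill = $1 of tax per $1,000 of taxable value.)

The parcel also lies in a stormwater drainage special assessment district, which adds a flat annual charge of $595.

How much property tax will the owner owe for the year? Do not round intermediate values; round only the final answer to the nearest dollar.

Assessed value = $1,527,946 × 0.54 = $825,090.84
Elkhorn Township: $825,090.84 × 0.00641 = $5,288.8322844
Dunlea ISD: ($825,090.84 − $79,000) × 0.01825 = $746,090.84 × 0.01825 = $13,616.15783
Brackenridge County: ($825,090.84 − $79,000) × 0.0107 = $746,090.84 × 0.0107 = $7,983.171988
Hospital District: ($825,090.84 − $79,000) × 0.0059 = $746,090.84 × 0.0059 = $4,401.935956
City of Kemper: ($825,090.84 − $79,000) × 0.00807 = $746,090.84 × 0.00807 = $6,020.9530788
Levies subtotal = $37,311.0511372
Total = $37,311.0511372 + $595 = $37,906.0511372

$37,906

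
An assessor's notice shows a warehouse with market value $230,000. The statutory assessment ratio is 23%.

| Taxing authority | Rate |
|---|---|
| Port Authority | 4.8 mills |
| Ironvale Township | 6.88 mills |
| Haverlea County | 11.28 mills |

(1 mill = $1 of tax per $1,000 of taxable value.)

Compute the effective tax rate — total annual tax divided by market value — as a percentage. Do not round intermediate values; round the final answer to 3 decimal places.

Assessed value = $230,000 × 0.23 = $52,900
Port Authority: $52,900 × 0.0048 = $253.92
Ironvale Township: $52,900 × 0.00688 = $363.952
Haverlea County: $52,900 × 0.01128 = $596.712
Total tax = $1,214.584
Effective rate = $1,214.584 ÷ $230,000 = 0.528% of market value

0.528%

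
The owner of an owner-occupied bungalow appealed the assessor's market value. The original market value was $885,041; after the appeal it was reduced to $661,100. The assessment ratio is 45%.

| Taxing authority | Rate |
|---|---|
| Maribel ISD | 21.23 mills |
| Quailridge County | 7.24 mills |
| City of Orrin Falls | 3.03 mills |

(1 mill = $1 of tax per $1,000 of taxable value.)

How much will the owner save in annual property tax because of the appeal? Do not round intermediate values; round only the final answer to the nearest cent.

Old assessed value = $885,041 × 0.45 = $398,268.45
New assessed value = $661,100 × 0.45 = $297,495
Combined rate = 0.02123 + 0.00724 + 0.00303 = 0.0315
Old tax = $398,268.45 × 0.0315 = $12,545.456175
New tax = $297,495 × 0.0315 = $9,371.0925
Reduction = $12,545.456175 − $9,371.0925 = $3,174.363675

$3,174.36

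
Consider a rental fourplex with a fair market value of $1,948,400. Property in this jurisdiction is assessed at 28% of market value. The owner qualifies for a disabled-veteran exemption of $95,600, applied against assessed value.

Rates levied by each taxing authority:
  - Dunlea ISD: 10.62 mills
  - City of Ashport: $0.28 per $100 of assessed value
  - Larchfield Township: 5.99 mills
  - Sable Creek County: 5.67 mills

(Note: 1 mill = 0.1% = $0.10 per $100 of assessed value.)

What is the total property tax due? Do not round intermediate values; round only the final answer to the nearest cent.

Assessed value = $1,948,400 × 0.28 = $545,552
Taxable value = $545,552 − $95,600 = $449,952
Dunlea ISD: $449,952 × 0.01062 = $4,778.49024
City of Ashport: $449,952 × 0.0028 = $1,259.8656
Larchfield Township: $449,952 × 0.00599 = $2,695.21248
Sable Creek County: $449,952 × 0.00567 = $2,551.22784
Total = $11,284.79616

$11,284.80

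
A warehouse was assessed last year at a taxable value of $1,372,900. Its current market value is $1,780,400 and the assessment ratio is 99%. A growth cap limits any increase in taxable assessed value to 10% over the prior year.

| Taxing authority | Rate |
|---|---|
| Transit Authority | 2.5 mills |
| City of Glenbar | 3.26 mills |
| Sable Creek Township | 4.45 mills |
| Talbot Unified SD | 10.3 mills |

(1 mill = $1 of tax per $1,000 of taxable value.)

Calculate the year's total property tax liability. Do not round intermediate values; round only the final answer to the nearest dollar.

$30,974

Uncapped assessed value = $1,780,400 × 0.99 = $1,762,596
Cap limit = $1,372,900 × 1.1 = $1,510,190
Taxable assessed value = min($1,762,596, $1,510,190) = $1,510,190 (cap binds)
Transit Authority: $1,510,190 × 0.0025 = $3,775.475
City of Glenbar: $1,510,190 × 0.00326 = $4,923.2194
Sable Creek Township: $1,510,190 × 0.00445 = $6,720.3455
Talbot Unified SD: $1,510,190 × 0.0103 = $15,554.957
Total = $30,973.9969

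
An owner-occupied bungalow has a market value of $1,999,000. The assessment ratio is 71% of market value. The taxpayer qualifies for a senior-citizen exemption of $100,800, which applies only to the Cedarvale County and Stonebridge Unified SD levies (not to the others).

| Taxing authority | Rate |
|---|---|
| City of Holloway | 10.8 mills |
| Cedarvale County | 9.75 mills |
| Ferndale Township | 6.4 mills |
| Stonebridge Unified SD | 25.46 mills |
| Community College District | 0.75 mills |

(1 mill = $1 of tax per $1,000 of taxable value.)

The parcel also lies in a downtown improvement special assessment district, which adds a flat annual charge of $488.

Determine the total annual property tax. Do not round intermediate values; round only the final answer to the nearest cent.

Assessed value = $1,999,000 × 0.71 = $1,419,290
City of Holloway: $1,419,290 × 0.0108 = $15,328.332
Cedarvale County: ($1,419,290 − $100,800) × 0.00975 = $1,318,490 × 0.00975 = $12,855.2775
Ferndale Township: $1,419,290 × 0.0064 = $9,083.456
Stonebridge Unified SD: ($1,419,290 − $100,800) × 0.02546 = $1,318,490 × 0.02546 = $33,568.7554
Community College District: $1,419,290 × 0.00075 = $1,064.4675
Levies subtotal = $71,900.2884
Total = $71,900.2884 + $488 = $72,388.2884

$72,388.29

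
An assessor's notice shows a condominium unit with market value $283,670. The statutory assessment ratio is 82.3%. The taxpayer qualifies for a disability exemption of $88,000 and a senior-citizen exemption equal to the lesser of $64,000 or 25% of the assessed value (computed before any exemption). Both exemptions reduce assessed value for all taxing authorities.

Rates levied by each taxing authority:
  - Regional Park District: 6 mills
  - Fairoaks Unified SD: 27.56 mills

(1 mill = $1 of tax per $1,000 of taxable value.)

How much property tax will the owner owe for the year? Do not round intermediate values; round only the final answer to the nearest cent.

$2,922.92

Assessed value = $283,670 × 0.823 = $233,460.41
Senior-citizen exemption = min($64,000, 25% × $233,460.41) = min($64,000, $58,365.1025) = $58,365.1025 (percentage binds)
Taxable value = $233,460.41 − $88,000 − $58,365.1025 = $87,095.3075
Regional Park District: $87,095.3075 × 0.006 = $522.571845
Fairoaks Unified SD: $87,095.3075 × 0.02756 = $2,400.3466747
Total = $2,922.9185197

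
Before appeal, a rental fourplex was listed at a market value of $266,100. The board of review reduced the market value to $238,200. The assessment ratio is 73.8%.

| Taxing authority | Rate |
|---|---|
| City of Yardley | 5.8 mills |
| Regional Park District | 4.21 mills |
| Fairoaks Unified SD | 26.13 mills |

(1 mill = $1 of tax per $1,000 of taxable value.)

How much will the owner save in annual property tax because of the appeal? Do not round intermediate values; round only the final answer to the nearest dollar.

Old assessed value = $266,100 × 0.738 = $196,381.8
New assessed value = $238,200 × 0.738 = $175,791.6
Combined rate = 0.0058 + 0.00421 + 0.02613 = 0.03614
Old tax = $196,381.8 × 0.03614 = $7,097.238252
New tax = $175,791.6 × 0.03614 = $6,353.108424
Reduction = $7,097.238252 − $6,353.108424 = $744.129828

$744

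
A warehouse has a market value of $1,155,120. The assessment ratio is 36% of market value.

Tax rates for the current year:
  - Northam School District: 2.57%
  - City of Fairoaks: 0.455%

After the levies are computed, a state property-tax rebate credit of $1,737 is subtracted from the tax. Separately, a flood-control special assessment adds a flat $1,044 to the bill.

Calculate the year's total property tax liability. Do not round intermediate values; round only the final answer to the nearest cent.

$11,886.26

Assessed value = $1,155,120 × 0.36 = $415,843.2
Northam School District: $415,843.2 × 0.0257 = $10,687.17024
City of Fairoaks: $415,843.2 × 0.00455 = $1,892.08656
Levies subtotal = $12,579.2568
After credit = $12,579.2568 − $1,737 = $10,842.2568
Total = $10,842.2568 + $1,044 = $11,886.2568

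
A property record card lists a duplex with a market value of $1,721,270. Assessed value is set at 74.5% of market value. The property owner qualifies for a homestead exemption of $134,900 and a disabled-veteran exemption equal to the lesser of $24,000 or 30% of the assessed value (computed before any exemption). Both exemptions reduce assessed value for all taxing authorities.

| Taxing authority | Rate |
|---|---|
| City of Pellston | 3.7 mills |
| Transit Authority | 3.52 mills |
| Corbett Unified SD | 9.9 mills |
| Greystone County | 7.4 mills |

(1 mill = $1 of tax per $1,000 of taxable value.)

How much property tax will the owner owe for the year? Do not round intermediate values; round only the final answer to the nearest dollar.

$27,547

Assessed value = $1,721,270 × 0.745 = $1,282,346.15
Disabled-veteran exemption = min($24,000, 30% × $1,282,346.15) = min($24,000, $384,703.845) = $24,000 (dollar cap binds)
Taxable value = $1,282,346.15 − $134,900 − $24,000 = $1,123,446.15
City of Pellston: $1,123,446.15 × 0.0037 = $4,156.750755
Transit Authority: $1,123,446.15 × 0.00352 = $3,954.530448
Corbett Unified SD: $1,123,446.15 × 0.0099 = $11,122.116885
Greystone County: $1,123,446.15 × 0.0074 = $8,313.50151
Total = $27,546.899598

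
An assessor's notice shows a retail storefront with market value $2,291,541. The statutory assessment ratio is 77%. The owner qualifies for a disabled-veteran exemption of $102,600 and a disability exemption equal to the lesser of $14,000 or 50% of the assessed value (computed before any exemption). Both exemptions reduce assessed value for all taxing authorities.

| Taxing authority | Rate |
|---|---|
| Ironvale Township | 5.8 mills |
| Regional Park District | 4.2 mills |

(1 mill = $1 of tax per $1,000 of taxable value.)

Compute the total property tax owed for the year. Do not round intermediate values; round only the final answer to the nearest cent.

$16,478.87

Assessed value = $2,291,541 × 0.77 = $1,764,486.57
Disability exemption = min($14,000, 50% × $1,764,486.57) = min($14,000, $882,243.285) = $14,000 (dollar cap binds)
Taxable value = $1,764,486.57 − $102,600 − $14,000 = $1,647,886.57
Ironvale Township: $1,647,886.57 × 0.0058 = $9,557.742106
Regional Park District: $1,647,886.57 × 0.0042 = $6,921.123594
Total = $16,478.8657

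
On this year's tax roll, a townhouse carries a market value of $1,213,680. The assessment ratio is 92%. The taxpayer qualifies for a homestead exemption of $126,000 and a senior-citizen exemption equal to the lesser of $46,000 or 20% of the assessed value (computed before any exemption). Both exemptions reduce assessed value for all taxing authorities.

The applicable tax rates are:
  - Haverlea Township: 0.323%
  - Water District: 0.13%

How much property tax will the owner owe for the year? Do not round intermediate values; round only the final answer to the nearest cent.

$4,278.97

Assessed value = $1,213,680 × 0.92 = $1,116,585.6
Senior-citizen exemption = min($46,000, 20% × $1,116,585.6) = min($46,000, $223,317.12) = $46,000 (dollar cap binds)
Taxable value = $1,116,585.6 − $126,000 − $46,000 = $944,585.6
Haverlea Township: $944,585.6 × 0.00323 = $3,051.011488
Water District: $944,585.6 × 0.0013 = $1,227.96128
Total = $4,278.972768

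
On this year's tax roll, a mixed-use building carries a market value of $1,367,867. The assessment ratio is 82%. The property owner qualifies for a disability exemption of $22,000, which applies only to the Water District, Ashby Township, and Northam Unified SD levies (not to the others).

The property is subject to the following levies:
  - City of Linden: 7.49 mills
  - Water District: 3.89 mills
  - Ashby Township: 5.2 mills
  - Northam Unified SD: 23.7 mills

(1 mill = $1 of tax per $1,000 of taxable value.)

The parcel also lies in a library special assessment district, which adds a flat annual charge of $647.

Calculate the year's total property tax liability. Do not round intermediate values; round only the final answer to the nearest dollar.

Assessed value = $1,367,867 × 0.82 = $1,121,650.94
City of Linden: $1,121,650.94 × 0.00749 = $8,401.1655406
Water District: ($1,121,650.94 − $22,000) × 0.00389 = $1,099,650.94 × 0.00389 = $4,277.6421566
Ashby Township: ($1,121,650.94 − $22,000) × 0.0052 = $1,099,650.94 × 0.0052 = $5,718.184888
Northam Unified SD: ($1,121,650.94 − $22,000) × 0.0237 = $1,099,650.94 × 0.0237 = $26,061.727278
Levies subtotal = $44,458.7198632
Total = $44,458.7198632 + $647 = $45,105.7198632

$45,106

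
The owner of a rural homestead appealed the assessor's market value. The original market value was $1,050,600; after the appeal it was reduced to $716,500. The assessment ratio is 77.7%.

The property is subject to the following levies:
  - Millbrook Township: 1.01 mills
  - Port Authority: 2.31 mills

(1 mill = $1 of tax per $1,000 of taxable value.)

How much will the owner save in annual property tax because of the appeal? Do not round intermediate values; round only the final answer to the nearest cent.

$861.86

Old assessed value = $1,050,600 × 0.777 = $816,316.2
New assessed value = $716,500 × 0.777 = $556,720.5
Combined rate = 0.00101 + 0.00231 = 0.00332
Old tax = $816,316.2 × 0.00332 = $2,710.169784
New tax = $556,720.5 × 0.00332 = $1,848.31206
Reduction = $2,710.169784 − $1,848.31206 = $861.857724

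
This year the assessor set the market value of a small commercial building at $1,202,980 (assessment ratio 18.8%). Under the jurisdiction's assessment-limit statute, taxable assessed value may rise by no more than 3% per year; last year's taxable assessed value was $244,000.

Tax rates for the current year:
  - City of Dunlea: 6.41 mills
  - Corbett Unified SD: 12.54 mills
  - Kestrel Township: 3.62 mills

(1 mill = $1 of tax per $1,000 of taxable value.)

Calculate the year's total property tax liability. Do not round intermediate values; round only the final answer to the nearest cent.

Uncapped assessed value = $1,202,980 × 0.188 = $226,160.24
Cap limit = $244,000 × 1.03 = $251,320
Taxable assessed value = min($226,160.24, $251,320) = $226,160.24 (cap does not bind)
City of Dunlea: $226,160.24 × 0.00641 = $1,449.6871384
Corbett Unified SD: $226,160.24 × 0.01254 = $2,836.0494096
Kestrel Township: $226,160.24 × 0.00362 = $818.7000688
Total = $5,104.4366168

$5,104.44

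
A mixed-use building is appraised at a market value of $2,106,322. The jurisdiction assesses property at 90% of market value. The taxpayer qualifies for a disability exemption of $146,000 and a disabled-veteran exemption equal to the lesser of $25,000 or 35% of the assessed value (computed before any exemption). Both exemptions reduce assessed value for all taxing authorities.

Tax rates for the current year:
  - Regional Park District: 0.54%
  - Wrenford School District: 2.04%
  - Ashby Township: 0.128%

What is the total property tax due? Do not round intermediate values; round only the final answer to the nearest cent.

Assessed value = $2,106,322 × 0.9 = $1,895,689.8
Disabled-veteran exemption = min($25,000, 35% × $1,895,689.8) = min($25,000, $663,491.43) = $25,000 (dollar cap binds)
Taxable value = $1,895,689.8 − $146,000 − $25,000 = $1,724,689.8
Regional Park District: $1,724,689.8 × 0.0054 = $9,313.32492
Wrenford School District: $1,724,689.8 × 0.0204 = $35,183.67192
Ashby Township: $1,724,689.8 × 0.00128 = $2,207.602944
Total = $46,704.599784

$46,704.60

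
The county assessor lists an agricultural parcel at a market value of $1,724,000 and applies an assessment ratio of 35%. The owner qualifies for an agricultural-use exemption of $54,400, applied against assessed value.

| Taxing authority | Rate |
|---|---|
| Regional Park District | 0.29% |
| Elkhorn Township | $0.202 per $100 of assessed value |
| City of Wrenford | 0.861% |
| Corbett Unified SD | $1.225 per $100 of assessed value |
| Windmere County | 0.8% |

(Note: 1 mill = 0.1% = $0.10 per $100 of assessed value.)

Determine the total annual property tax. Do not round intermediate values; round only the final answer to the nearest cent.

Assessed value = $1,724,000 × 0.35 = $603,400
Taxable value = $603,400 − $54,400 = $549,000
Regional Park District: $549,000 × 0.0029 = $1,592.1
Elkhorn Township: $549,000 × 0.00202 = $1,108.98
City of Wrenford: $549,000 × 0.00861 = $4,726.89
Corbett Unified SD: $549,000 × 0.01225 = $6,725.25
Windmere County: $549,000 × 0.008 = $4,392
Total = $18,545.22

$18,545.22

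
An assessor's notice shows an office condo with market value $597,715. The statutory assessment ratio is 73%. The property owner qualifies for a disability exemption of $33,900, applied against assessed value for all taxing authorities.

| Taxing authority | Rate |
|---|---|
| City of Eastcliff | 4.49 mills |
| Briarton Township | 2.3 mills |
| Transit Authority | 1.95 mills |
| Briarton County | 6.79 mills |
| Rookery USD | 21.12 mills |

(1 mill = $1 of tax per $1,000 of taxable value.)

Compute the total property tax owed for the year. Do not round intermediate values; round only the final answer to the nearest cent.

Assessed value = $597,715 × 0.73 = $436,331.95
Taxable value = $436,331.95 − $33,900 = $402,431.95
City of Eastcliff: $402,431.95 × 0.00449 = $1,806.9194555
Briarton Township: $402,431.95 × 0.0023 = $925.593485
Transit Authority: $402,431.95 × 0.00195 = $784.7423025
Briarton County: $402,431.95 × 0.00679 = $2,732.5129405
Rookery USD: $402,431.95 × 0.02112 = $8,499.362784
Total = $1,806.9194555 + $925.593485 + $784.7423025 + $2,732.5129405 + $8,499.362784 = $14,749.1309675

$14,749.13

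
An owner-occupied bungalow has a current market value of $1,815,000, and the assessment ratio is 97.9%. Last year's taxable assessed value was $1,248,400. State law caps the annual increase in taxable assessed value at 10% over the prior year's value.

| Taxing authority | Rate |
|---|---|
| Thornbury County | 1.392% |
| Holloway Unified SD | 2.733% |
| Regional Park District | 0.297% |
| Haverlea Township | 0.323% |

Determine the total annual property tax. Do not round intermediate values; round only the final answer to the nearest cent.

$65,160.24

Uncapped assessed value = $1,815,000 × 0.979 = $1,776,885
Cap limit = $1,248,400 × 1.1 = $1,373,240
Taxable assessed value = min($1,776,885, $1,373,240) = $1,373,240 (cap binds)
Thornbury County: $1,373,240 × 0.01392 = $19,115.5008
Holloway Unified SD: $1,373,240 × 0.02733 = $37,530.6492
Regional Park District: $1,373,240 × 0.00297 = $4,078.5228
Haverlea Township: $1,373,240 × 0.00323 = $4,435.5652
Total = $65,160.238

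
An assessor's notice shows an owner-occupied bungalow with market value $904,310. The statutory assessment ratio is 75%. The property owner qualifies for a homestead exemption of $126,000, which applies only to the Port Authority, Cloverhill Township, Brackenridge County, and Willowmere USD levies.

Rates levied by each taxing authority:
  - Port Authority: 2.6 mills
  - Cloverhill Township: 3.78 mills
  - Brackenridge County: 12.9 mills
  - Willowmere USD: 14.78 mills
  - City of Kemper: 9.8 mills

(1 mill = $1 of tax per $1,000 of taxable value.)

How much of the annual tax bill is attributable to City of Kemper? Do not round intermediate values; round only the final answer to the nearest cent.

$6,646.68

Assessed value = $904,310 × 0.75 = $678,232.5
City of Kemper taxable value = $678,232.5 (exemption does not apply)
City of Kemper levy = $678,232.5 × 0.0098 = $6,646.6785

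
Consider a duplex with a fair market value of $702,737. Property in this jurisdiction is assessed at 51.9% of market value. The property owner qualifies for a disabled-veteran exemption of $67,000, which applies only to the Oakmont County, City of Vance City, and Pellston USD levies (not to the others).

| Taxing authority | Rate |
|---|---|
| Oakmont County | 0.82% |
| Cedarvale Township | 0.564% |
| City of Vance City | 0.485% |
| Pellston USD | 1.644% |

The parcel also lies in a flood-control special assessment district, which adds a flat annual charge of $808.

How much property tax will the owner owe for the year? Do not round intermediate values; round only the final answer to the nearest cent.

Assessed value = $702,737 × 0.519 = $364,720.503
Oakmont County: ($364,720.503 − $67,000) × 0.0082 = $297,720.503 × 0.0082 = $2,441.3081246
Cedarvale Township: $364,720.503 × 0.00564 = $2,057.02363692
City of Vance City: ($364,720.503 − $67,000) × 0.00485 = $297,720.503 × 0.00485 = $1,443.94443955
Pellston USD: ($364,720.503 − $67,000) × 0.01644 = $297,720.503 × 0.01644 = $4,894.52506932
Levies subtotal = $10,836.80127039
Total = $10,836.80127039 + $808 = $11,644.80127039

$11,644.80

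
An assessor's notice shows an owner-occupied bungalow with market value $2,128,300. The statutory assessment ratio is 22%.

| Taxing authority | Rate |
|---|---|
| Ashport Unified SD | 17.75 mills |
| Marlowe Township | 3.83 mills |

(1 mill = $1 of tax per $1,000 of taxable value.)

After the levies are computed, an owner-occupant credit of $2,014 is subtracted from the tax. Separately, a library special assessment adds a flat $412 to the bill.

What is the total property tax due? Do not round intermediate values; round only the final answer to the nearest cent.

Assessed value = $2,128,300 × 0.22 = $468,226
Ashport Unified SD: $468,226 × 0.01775 = $8,311.0115
Marlowe Township: $468,226 × 0.00383 = $1,793.30558
Levies subtotal = $10,104.31708
After credit = $10,104.31708 − $2,014 = $8,090.31708
Total = $8,090.31708 + $412 = $8,502.31708

$8,502.32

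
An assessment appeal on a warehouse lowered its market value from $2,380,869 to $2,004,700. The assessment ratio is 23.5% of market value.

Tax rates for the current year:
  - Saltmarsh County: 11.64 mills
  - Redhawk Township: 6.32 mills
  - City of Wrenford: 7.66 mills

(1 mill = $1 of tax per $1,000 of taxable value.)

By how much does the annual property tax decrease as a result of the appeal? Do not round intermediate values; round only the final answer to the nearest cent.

$2,264.80

Old assessed value = $2,380,869 × 0.235 = $559,504.215
New assessed value = $2,004,700 × 0.235 = $471,104.5
Combined rate = 0.01164 + 0.00632 + 0.00766 = 0.02562
Old tax = $559,504.215 × 0.02562 = $14,334.4979883
New tax = $471,104.5 × 0.02562 = $12,069.69729
Reduction = $14,334.4979883 − $12,069.69729 = $2,264.8006983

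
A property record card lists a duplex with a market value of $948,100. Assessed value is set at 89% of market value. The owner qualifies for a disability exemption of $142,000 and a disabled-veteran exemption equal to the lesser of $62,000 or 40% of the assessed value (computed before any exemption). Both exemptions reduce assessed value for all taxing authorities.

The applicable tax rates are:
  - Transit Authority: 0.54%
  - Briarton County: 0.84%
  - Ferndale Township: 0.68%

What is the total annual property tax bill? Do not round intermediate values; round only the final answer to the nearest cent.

Assessed value = $948,100 × 0.89 = $843,809
Disabled-veteran exemption = min($62,000, 40% × $843,809) = min($62,000, $337,523.6) = $62,000 (dollar cap binds)
Taxable value = $843,809 − $142,000 − $62,000 = $639,809
Transit Authority: $639,809 × 0.0054 = $3,454.9686
Briarton County: $639,809 × 0.0084 = $5,374.3956
Ferndale Township: $639,809 × 0.0068 = $4,350.7012
Total = $13,180.0654

$13,180.07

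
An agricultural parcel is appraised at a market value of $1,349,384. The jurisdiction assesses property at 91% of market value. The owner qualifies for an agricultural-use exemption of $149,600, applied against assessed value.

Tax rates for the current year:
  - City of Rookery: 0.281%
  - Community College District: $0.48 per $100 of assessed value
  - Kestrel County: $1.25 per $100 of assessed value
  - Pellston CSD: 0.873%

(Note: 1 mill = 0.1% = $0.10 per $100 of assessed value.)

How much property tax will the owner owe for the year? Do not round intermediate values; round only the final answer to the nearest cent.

$31,099.31

Assessed value = $1,349,384 × 0.91 = $1,227,939.44
Taxable value = $1,227,939.44 − $149,600 = $1,078,339.44
City of Rookery: $1,078,339.44 × 0.00281 = $3,030.1338264
Community College District: $1,078,339.44 × 0.0048 = $5,176.029312
Kestrel County: $1,078,339.44 × 0.0125 = $13,479.243
Pellston CSD: $1,078,339.44 × 0.00873 = $9,413.9033112
Total = $31,099.3094496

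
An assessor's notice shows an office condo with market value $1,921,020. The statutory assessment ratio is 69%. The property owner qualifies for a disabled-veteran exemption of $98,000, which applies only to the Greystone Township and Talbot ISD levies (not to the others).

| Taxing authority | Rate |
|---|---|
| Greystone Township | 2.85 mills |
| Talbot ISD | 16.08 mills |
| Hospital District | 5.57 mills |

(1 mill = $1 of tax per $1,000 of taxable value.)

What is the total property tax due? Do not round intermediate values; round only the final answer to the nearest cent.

Assessed value = $1,921,020 × 0.69 = $1,325,503.8
Greystone Township: ($1,325,503.8 − $98,000) × 0.00285 = $1,227,503.8 × 0.00285 = $3,498.38583
Talbot ISD: ($1,325,503.8 − $98,000) × 0.01608 = $1,227,503.8 × 0.01608 = $19,738.261104
Hospital District: $1,325,503.8 × 0.00557 = $7,383.056166
Total = $30,619.7031

$30,619.70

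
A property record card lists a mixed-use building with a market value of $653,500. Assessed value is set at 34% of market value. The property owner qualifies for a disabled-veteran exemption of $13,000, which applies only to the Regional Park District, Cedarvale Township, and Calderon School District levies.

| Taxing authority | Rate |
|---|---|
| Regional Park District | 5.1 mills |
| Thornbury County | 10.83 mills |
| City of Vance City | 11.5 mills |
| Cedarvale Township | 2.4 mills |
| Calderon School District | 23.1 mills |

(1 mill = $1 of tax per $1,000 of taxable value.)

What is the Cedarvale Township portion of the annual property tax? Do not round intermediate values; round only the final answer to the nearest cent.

$502.06

Assessed value = $653,500 × 0.34 = $222,190
Cedarvale Township taxable value = $222,190 − $13,000 = $209,190
Cedarvale Township levy = $209,190 × 0.0024 = $502.056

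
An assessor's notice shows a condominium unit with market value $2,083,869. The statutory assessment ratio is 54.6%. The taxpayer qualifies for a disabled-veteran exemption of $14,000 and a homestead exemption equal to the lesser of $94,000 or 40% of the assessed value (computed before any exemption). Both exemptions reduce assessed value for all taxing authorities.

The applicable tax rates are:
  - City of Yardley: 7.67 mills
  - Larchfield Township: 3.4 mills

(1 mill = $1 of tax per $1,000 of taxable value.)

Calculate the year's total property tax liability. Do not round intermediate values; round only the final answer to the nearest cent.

Assessed value = $2,083,869 × 0.546 = $1,137,792.474
Homestead exemption = min($94,000, 40% × $1,137,792.474) = min($94,000, $455,116.9896) = $94,000 (dollar cap binds)
Taxable value = $1,137,792.474 − $14,000 − $94,000 = $1,029,792.474
City of Yardley: $1,029,792.474 × 0.00767 = $7,898.50827558
Larchfield Township: $1,029,792.474 × 0.0034 = $3,501.2944116
Total = $11,399.80268718

$11,399.80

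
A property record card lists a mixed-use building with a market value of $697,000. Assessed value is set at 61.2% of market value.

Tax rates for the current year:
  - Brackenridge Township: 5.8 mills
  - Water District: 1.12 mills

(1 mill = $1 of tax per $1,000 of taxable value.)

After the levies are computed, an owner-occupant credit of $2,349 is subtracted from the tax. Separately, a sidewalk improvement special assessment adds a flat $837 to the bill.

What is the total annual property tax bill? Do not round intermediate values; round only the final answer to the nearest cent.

$1,439.82

Assessed value = $697,000 × 0.612 = $426,564
Brackenridge Township: $426,564 × 0.0058 = $2,474.0712
Water District: $426,564 × 0.00112 = $477.75168
Levies subtotal = $2,951.82288
After credit = $2,951.82288 − $2,349 = $602.82288
Total = $602.82288 + $837 = $1,439.82288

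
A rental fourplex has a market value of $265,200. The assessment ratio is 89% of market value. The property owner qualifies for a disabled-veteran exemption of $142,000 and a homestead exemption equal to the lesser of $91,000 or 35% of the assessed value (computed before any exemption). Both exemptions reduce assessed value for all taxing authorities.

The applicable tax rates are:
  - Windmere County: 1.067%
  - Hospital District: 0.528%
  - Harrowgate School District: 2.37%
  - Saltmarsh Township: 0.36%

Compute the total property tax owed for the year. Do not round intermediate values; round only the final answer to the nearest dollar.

Assessed value = $265,200 × 0.89 = $236,028
Homestead exemption = min($91,000, 35% × $236,028) = min($91,000, $82,609.8) = $82,609.8 (percentage binds)
Taxable value = $236,028 − $142,000 − $82,609.8 = $11,418.2
Windmere County: $11,418.2 × 0.01067 = $121.832194
Hospital District: $11,418.2 × 0.00528 = $60.288096
Harrowgate School District: $11,418.2 × 0.0237 = $270.61134
Saltmarsh Township: $11,418.2 × 0.0036 = $41.10552
Total = $493.83715

$494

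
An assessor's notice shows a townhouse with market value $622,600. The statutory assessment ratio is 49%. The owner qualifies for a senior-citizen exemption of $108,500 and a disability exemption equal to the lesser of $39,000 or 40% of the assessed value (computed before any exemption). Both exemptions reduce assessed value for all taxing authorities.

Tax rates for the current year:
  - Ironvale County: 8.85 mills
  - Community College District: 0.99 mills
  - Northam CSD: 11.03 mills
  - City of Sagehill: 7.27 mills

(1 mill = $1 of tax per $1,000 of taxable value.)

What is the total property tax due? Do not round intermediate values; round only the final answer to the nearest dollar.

Assessed value = $622,600 × 0.49 = $305,074
Disability exemption = min($39,000, 40% × $305,074) = min($39,000, $122,029.6) = $39,000 (dollar cap binds)
Taxable value = $305,074 − $108,500 − $39,000 = $157,574
Ironvale County: $157,574 × 0.00885 = $1,394.5299
Community College District: $157,574 × 0.00099 = $155.99826
Northam CSD: $157,574 × 0.01103 = $1,738.04122
City of Sagehill: $157,574 × 0.00727 = $1,145.56298
Total = $4,434.13236

$4,434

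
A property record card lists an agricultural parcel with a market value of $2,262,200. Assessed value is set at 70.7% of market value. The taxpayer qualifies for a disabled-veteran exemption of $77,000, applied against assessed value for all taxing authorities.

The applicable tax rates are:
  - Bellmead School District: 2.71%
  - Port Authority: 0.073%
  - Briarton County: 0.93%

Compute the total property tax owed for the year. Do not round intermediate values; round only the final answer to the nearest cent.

$56,525.80

Assessed value = $2,262,200 × 0.707 = $1,599,375.4
Taxable value = $1,599,375.4 − $77,000 = $1,522,375.4
Bellmead School District: $1,522,375.4 × 0.0271 = $41,256.37334
Port Authority: $1,522,375.4 × 0.00073 = $1,111.334042
Briarton County: $1,522,375.4 × 0.0093 = $14,158.09122
Total = $41,256.37334 + $1,111.334042 + $14,158.09122 = $56,525.798602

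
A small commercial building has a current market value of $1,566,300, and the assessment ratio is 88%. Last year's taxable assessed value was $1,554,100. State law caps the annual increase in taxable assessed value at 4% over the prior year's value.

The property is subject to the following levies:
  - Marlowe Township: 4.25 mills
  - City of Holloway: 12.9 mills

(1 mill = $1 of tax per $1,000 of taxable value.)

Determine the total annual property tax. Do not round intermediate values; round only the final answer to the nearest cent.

Uncapped assessed value = $1,566,300 × 0.88 = $1,378,344
Cap limit = $1,554,100 × 1.04 = $1,616,264
Taxable assessed value = min($1,378,344, $1,616,264) = $1,378,344 (cap does not bind)
Marlowe Township: $1,378,344 × 0.00425 = $5,857.962
City of Holloway: $1,378,344 × 0.0129 = $17,780.6376
Total = $23,638.5996

$23,638.60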